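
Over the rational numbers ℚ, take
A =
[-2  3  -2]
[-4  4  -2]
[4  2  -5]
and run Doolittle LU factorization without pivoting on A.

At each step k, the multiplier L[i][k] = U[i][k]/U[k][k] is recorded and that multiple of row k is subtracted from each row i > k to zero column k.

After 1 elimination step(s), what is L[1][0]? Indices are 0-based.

[col 0] pivot -2
  R1 -= 2*R0 → (0, -2, 2)  (L[1][0] := 2)
  R2 -= -2*R0 → (0, 8, -9)  (L[2][0] := -2)

L[1][0] = 2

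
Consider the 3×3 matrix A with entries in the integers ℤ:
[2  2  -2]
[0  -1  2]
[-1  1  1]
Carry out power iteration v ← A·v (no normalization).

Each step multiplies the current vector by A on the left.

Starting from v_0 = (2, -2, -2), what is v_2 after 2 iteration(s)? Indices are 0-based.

v_0 = (2, -2, -2).
v_1 = A·v_0 = (4, -2, -6).
v_2 = A·v_1 = (16, -10, -12).

v_2 = (16, -10, -12)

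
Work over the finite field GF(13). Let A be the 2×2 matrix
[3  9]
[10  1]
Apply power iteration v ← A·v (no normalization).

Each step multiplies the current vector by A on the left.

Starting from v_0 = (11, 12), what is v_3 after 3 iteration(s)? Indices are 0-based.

v_3 = (8, 11)

v_0 = (11, 12).
v_1 = A·v_0 = (11, 5).
v_2 = A·v_1 = (0, 11).
v_3 = A·v_2 = (8, 11).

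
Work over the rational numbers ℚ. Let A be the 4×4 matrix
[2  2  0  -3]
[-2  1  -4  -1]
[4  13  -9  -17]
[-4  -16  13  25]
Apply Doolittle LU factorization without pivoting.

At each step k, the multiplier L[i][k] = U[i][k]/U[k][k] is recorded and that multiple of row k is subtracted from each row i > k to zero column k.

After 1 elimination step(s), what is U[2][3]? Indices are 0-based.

U[2][3] = -11

k=0: U[0][0]=2
  eliminate (1,0): mult=-1, new row 1: (0, 3, -4, -4); set L[1][0]=-1
  eliminate (2,0): mult=2, new row 2: (0, 9, -9, -11); set L[2][0]=2
  eliminate (3,0): mult=-2, new row 3: (0, -12, 13, 19); set L[3][0]=-2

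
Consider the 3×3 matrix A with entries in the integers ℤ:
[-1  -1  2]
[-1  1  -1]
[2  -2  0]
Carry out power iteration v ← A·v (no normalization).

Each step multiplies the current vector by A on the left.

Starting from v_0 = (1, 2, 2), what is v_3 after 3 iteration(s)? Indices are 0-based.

v_0 = (1, 2, 2).
v_1 = A·v_0 = (1, -1, -2).
v_2 = A·v_1 = (-4, 0, 4).
v_3 = A·v_2 = (12, 0, -8).

v_3 = (12, 0, -8)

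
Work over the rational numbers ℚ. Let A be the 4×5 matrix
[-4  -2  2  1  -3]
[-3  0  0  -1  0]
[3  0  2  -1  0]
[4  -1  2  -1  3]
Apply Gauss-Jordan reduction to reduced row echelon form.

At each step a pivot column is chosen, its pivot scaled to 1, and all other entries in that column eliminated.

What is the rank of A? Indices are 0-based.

[1] R0 /= -4  ⇒  (1, 1/2, -1/2, -1/4, 3/4)
     R1 -= -3·R0  ⇒  (0, 3/2, -3/2, -7/4, 9/4)
     R2 -= 3·R0  ⇒  (0, -3/2, 7/2, -1/4, -9/4)
     R3 -= 4·R0  ⇒  (0, -3, 4, 0, 0)
[2] R1 /= 3/2  ⇒  (0, 1, -1, -7/6, 3/2)
     R0 -= 1/2·R1  ⇒  (1, 0, 0, 1/3, 0)
     R2 -= -3/2·R1  ⇒  (0, 0, 2, -2, 0)
     R3 -= -3·R1  ⇒  (0, 0, 1, -7/2, 9/2)
[3] R2 /= 2  ⇒  (0, 0, 1, -1, 0)
     R1 -= -1·R2  ⇒  (0, 1, 0, -13/6, 3/2)
     R3 -= 1·R2  ⇒  (0, 0, 0, -5/2, 9/2)
[4] R3 /= -5/2  ⇒  (0, 0, 0, 1, -9/5)
     R0 -= 1/3·R3  ⇒  (1, 0, 0, 0, 3/5)
     R1 -= -13/6·R3  ⇒  (0, 1, 0, 0, -12/5)
     R2 -= -1·R3  ⇒  (0, 0, 1, 0, -9/5)

rank = 4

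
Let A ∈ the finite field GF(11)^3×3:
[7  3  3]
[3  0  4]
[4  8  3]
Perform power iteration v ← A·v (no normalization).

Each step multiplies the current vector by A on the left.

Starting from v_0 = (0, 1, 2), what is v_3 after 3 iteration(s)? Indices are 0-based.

v_3 = (5, 9, 0)

v_0 = (0, 1, 2).
v_1 = A·v_0 = (9, 8, 3).
v_2 = A·v_1 = (8, 6, 10).
v_3 = A·v_2 = (5, 9, 0).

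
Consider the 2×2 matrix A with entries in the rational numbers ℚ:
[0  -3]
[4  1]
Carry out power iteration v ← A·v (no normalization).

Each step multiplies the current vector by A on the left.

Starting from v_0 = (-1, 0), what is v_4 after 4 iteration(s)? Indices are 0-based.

v_0 = (-1, 0).
v_1 = A·v_0 = (0, -4).
v_2 = A·v_1 = (12, -4).
v_3 = A·v_2 = (12, 44).
v_4 = A·v_3 = (-132, 92).

v_4 = (-132, 92)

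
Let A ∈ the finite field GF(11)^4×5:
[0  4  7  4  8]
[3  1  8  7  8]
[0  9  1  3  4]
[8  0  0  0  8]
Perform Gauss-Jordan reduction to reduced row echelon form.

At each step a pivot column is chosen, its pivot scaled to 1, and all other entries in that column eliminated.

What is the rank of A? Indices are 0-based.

rank = 4

step 1: exchange rows 0,1
step 1: normalize row 0 (÷3) = (1, 4, 10, 6, 10)
  row 3: subtract 8×row0 = (0, 1, 8, 7, 5)
step 2: normalize row 1 (÷4) = (0, 1, 10, 1, 2)
  row 0: subtract 4×row1 = (1, 0, 3, 2, 2)
  row 2: subtract 9×row1 = (0, 0, 10, 5, 8)
  row 3: subtract 1×row1 = (0, 0, 9, 6, 3)
step 3: normalize row 2 (÷10) = (0, 0, 1, 6, 3)
  row 0: subtract 3×row2 = (1, 0, 0, 6, 4)
  row 1: subtract 10×row2 = (0, 1, 0, 7, 5)
  row 3: subtract 9×row2 = (0, 0, 0, 7, 9)
step 4: normalize row 3 (÷7) = (0, 0, 0, 1, 6)
  row 0: subtract 6×row3 = (1, 0, 0, 0, 1)
  row 1: subtract 7×row3 = (0, 1, 0, 0, 7)
  row 2: subtract 6×row3 = (0, 0, 1, 0, 0)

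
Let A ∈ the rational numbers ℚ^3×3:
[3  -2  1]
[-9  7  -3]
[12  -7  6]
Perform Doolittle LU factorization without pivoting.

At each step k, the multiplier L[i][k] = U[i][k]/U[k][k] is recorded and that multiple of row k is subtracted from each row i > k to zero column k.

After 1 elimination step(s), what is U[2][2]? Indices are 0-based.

U[2][2] = 2

Step 1: pivot at (0,0) is 3.
  row1 ← row1 − (-3)·row0  ⇒  L[1][0]=-3, U row1=(0, 1, 0)
  row2 ← row2 − (4)·row0  ⇒  L[2][0]=4, U row2=(0, 1, 2)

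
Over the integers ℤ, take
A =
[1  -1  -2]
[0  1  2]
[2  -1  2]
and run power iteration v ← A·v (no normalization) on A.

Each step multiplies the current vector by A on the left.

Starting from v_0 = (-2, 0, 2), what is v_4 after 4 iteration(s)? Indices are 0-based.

v_0 = (-2, 0, 2).
v_1 = A·v_0 = (-6, 4, 0).
v_2 = A·v_1 = (-10, 4, -16).
v_3 = A·v_2 = (18, -28, -56).
v_4 = A·v_3 = (158, -140, -48).

v_4 = (158, -140, -48)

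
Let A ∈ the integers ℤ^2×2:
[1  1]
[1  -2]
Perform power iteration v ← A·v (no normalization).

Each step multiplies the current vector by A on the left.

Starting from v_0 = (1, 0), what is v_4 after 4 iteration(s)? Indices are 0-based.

v_4 = (5, -7)

v_0 = (1, 0).
v_1 = A·v_0 = (1, 1).
v_2 = A·v_1 = (2, -1).
v_3 = A·v_2 = (1, 4).
v_4 = A·v_3 = (5, -7).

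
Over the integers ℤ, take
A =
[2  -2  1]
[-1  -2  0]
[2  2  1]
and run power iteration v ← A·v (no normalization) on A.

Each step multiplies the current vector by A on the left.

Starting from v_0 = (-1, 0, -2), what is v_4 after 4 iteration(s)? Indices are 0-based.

v_0 = (-1, 0, -2).
v_1 = A·v_0 = (-4, 1, -4).
v_2 = A·v_1 = (-14, 2, -10).
v_3 = A·v_2 = (-42, 10, -34).
v_4 = A·v_3 = (-138, 22, -98).

v_4 = (-138, 22, -98)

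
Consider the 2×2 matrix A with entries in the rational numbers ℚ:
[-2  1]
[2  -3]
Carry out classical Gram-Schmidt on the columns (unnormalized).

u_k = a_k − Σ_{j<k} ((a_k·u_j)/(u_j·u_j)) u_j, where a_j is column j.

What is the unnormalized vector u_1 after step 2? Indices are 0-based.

u_1 = (-1, -1)

Step 1: u_0 = a_0 = (-2, 2).
Step 2: u_1 = a_1 − (-1)·u_0 = (-1, -1).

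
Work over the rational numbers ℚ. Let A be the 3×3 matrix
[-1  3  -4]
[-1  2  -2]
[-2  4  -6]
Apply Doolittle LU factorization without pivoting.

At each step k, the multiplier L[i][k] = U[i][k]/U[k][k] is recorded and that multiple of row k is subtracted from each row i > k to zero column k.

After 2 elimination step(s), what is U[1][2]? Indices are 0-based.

U[1][2] = 2

k=0: U[0][0]=-1
  eliminate (1,0): mult=1, new row 1: (0, -1, 2); set L[1][0]=1
  eliminate (2,0): mult=2, new row 2: (0, -2, 2); set L[2][0]=2
k=1: U[1][1]=-1
  eliminate (2,1): mult=2, new row 2: (0, 0, -2); set L[2][1]=2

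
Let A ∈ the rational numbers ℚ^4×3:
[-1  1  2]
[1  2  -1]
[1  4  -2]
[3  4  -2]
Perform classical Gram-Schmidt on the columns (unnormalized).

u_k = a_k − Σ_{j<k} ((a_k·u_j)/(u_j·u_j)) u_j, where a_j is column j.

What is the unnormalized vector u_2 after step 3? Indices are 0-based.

u_2 = (36/31, -2/31, -1, 23/31)

Step 1: u_0 = a_0 = (-1, 1, 1, 3).
Step 2: u_1 = a_1 − (17/12)·u_0 = (29/12, 7/12, 31/12, -1/4).
Step 3: u_2 = a_2 − (-11/12)·u_0 − (-1/31)·u_1 = (36/31, -2/31, -1, 23/31).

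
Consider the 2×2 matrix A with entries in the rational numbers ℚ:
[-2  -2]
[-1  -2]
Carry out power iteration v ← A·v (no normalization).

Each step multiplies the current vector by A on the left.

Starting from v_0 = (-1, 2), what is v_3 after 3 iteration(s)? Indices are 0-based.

v_3 = (-36, -26)

v_0 = (-1, 2).
v_1 = A·v_0 = (-2, -3).
v_2 = A·v_1 = (10, 8).
v_3 = A·v_2 = (-36, -26).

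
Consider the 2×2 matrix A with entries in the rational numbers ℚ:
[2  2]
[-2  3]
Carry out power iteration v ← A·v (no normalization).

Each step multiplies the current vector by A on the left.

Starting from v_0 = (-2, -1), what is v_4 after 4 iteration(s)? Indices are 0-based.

v_4 = (150, 175)

v_0 = (-2, -1).
v_1 = A·v_0 = (-6, 1).
v_2 = A·v_1 = (-10, 15).
v_3 = A·v_2 = (10, 65).
v_4 = A·v_3 = (150, 175).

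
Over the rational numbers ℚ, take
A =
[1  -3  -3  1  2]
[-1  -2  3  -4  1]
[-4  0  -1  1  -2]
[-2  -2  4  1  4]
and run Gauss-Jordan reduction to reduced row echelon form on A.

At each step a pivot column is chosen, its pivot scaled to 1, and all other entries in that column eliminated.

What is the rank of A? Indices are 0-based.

rank = 4

pivot(0,0)=1: scale R0 → (1, -3, -3, 1, 2)
  clear (1,0): R1 −= (-1)R0 → (0, -5, 0, -3, 3)
  clear (2,0): R2 −= (-4)R0 → (0, -12, -13, 5, 6)
  clear (3,0): R3 −= (-2)R0 → (0, -8, -2, 3, 8)
pivot(1,1)=-5: scale R1 → (0, 1, 0, 3/5, -3/5)
  clear (0,1): R0 −= (-3)R1 → (1, 0, -3, 14/5, 1/5)
  clear (2,1): R2 −= (-12)R1 → (0, 0, -13, 61/5, -6/5)
  clear (3,1): R3 −= (-8)R1 → (0, 0, -2, 39/5, 16/5)
pivot(2,2)=-13: scale R2 → (0, 0, 1, -61/65, 6/65)
  clear (0,2): R0 −= (-3)R2 → (1, 0, 0, -1/65, 31/65)
  clear (3,2): R3 −= (-2)R2 → (0, 0, 0, 77/13, 44/13)
pivot(3,3)=77/13: scale R3 → (0, 0, 0, 1, 4/7)
  clear (0,3): R0 −= (-1/65)R3 → (1, 0, 0, 0, 17/35)
  clear (1,3): R1 −= (3/5)R3 → (0, 1, 0, 0, -33/35)
  clear (2,3): R2 −= (-61/65)R3 → (0, 0, 1, 0, 22/35)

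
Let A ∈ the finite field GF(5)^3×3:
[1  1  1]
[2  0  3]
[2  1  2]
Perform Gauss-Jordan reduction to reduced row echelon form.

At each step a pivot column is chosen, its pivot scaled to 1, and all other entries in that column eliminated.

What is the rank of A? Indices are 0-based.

rank = 3

[1] R0 /= 1  ⇒  (1, 1, 1)
     R1 -= 2·R0  ⇒  (0, 3, 1)
     R2 -= 2·R0  ⇒  (0, 4, 0)
[2] R1 /= 3  ⇒  (0, 1, 2)
     R0 -= 1·R1  ⇒  (1, 0, 4)
     R2 -= 4·R1  ⇒  (0, 0, 2)
[3] R2 /= 2  ⇒  (0, 0, 1)
     R0 -= 4·R2  ⇒  (1, 0, 0)
     R1 -= 2·R2  ⇒  (0, 1, 0)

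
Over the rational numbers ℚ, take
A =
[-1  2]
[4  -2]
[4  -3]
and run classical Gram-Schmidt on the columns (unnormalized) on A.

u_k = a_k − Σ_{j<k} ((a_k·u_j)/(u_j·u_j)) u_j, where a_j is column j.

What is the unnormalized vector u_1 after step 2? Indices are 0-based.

u_1 = (4/3, 2/3, -1/3)

Step 1: u_0 = a_0 = (-1, 4, 4).
Step 2: u_1 = a_1 − (-2/3)·u_0 = (4/3, 2/3, -1/3).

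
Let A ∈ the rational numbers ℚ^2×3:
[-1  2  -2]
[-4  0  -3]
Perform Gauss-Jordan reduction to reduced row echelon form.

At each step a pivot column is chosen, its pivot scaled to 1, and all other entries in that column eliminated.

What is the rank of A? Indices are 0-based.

rank = 2

pivot(0,0)=-1: scale R0 → (1, -2, 2)
  clear (1,0): R1 −= (-4)R0 → (0, -8, 5)
pivot(1,1)=-8: scale R1 → (0, 1, -5/8)
  clear (0,1): R0 −= (-2)R1 → (1, 0, 3/4)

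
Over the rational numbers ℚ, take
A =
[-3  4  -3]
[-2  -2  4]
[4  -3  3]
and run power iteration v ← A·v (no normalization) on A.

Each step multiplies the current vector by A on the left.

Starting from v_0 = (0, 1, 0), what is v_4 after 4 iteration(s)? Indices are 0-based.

v_4 = (505, 100, -469)

v_0 = (0, 1, 0).
v_1 = A·v_0 = (4, -2, -3).
v_2 = A·v_1 = (-11, -16, 13).
v_3 = A·v_2 = (-70, 106, 43).
v_4 = A·v_3 = (505, 100, -469).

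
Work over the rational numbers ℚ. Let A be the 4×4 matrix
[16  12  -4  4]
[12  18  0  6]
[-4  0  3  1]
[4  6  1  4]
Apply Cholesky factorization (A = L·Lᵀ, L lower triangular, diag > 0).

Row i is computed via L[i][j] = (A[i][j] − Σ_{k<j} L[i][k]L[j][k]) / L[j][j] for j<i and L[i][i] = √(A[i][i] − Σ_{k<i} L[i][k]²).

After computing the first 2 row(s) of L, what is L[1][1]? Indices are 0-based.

L[1][1] = 3

Step 1: L[0][0] = √(16) = 4.
  L[1][0] = (12) / L[0][0] = 3.
Step 2: L[1][1] = √(9) = 3.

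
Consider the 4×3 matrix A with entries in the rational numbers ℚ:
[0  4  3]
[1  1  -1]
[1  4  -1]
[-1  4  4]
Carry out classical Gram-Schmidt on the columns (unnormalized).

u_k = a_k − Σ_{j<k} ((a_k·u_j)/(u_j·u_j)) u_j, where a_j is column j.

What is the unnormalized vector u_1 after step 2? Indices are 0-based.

u_1 = (4, 2/3, 11/3, 13/3)

Step 1: u_0 = a_0 = (0, 1, 1, -1).
Step 2: u_1 = a_1 − (1/3)·u_0 = (4, 2/3, 11/3, 13/3).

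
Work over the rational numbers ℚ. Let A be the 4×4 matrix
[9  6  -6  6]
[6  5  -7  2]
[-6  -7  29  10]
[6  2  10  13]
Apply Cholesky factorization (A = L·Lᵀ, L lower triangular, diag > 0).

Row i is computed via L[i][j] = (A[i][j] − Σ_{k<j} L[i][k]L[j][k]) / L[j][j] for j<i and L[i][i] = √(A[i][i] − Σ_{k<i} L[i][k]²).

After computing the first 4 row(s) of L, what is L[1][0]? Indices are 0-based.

L[1][0] = 2

Step 1: L[0][0] = √(9) = 3.
  L[1][0] = (6) / L[0][0] = 2.
Step 2: L[1][1] = √(1) = 1.
  L[2][0] = (-6) / L[0][0] = -2.
  L[2][1] = (-3) / L[1][1] = -3.
Step 3: L[2][2] = √(16) = 4.
  L[3][0] = (6) / L[0][0] = 2.
  L[3][1] = (-2) / L[1][1] = -2.
  L[3][2] = (8) / L[2][2] = 2.
Step 4: L[3][3] = √(1) = 1.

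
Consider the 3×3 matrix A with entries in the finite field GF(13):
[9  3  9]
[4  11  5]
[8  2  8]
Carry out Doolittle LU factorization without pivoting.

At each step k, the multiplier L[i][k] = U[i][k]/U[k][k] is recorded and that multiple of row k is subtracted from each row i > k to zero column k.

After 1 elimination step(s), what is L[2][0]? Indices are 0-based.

Step 1: pivot at (0,0) is 9.
  row1 ← row1 − (12)·row0  ⇒  L[1][0]=12, U row1=(0, 1, 1)
  row2 ← row2 − (11)·row0  ⇒  L[2][0]=11, U row2=(0, 8, 0)

L[2][0] = 11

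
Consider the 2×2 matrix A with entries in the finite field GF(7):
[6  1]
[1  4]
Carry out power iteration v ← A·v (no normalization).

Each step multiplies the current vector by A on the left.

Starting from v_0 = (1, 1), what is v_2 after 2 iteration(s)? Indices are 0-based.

v_0 = (1, 1).
v_1 = A·v_0 = (0, 5).
v_2 = A·v_1 = (5, 6).

v_2 = (5, 6)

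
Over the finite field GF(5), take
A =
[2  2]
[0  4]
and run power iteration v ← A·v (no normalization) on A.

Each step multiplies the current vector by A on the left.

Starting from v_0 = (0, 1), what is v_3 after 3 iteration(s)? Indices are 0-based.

v_0 = (0, 1).
v_1 = A·v_0 = (2, 4).
v_2 = A·v_1 = (2, 1).
v_3 = A·v_2 = (1, 4).

v_3 = (1, 4)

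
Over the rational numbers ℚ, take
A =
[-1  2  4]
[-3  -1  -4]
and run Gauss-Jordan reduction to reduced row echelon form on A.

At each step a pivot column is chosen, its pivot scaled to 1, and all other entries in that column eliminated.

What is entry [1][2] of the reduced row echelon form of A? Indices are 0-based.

M[1][2] = 16/7

[1] R0 /= -1  ⇒  (1, -2, -4)
     R1 -= -3·R0  ⇒  (0, -7, -16)
[2] R1 /= -7  ⇒  (0, 1, 16/7)
     R0 -= -2·R1  ⇒  (1, 0, 4/7)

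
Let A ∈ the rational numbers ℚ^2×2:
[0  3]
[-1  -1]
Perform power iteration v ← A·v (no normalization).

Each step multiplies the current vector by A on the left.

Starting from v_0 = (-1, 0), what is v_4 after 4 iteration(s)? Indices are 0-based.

v_0 = (-1, 0).
v_1 = A·v_0 = (0, 1).
v_2 = A·v_1 = (3, -1).
v_3 = A·v_2 = (-3, -2).
v_4 = A·v_3 = (-6, 5).

v_4 = (-6, 5)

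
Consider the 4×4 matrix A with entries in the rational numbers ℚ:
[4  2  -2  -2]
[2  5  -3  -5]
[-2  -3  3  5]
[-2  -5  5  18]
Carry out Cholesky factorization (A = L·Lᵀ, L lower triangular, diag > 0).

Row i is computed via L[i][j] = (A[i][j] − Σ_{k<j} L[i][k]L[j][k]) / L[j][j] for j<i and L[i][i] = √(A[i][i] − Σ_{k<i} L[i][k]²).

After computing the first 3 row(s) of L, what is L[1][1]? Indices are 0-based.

Step 1: L[0][0] = √(4) = 2.
  L[1][0] = (2) / L[0][0] = 1.
Step 2: L[1][1] = √(4) = 2.
  L[2][0] = (-2) / L[0][0] = -1.
  L[2][1] = (-2) / L[1][1] = -1.
Step 3: L[2][2] = √(1) = 1.

L[1][1] = 2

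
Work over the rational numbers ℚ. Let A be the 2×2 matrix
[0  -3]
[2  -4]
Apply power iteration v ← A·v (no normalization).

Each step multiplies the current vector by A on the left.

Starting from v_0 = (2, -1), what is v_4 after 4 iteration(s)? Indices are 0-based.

v_0 = (2, -1).
v_1 = A·v_0 = (3, 8).
v_2 = A·v_1 = (-24, -26).
v_3 = A·v_2 = (78, 56).
v_4 = A·v_3 = (-168, -68).

v_4 = (-168, -68)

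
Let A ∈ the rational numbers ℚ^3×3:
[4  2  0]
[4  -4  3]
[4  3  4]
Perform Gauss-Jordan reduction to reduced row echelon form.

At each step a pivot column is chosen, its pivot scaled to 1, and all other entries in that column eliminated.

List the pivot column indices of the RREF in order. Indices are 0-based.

[1] R0 /= 4  ⇒  (1, 1/2, 0)
     R1 -= 4·R0  ⇒  (0, -6, 3)
     R2 -= 4·R0  ⇒  (0, 1, 4)
[2] R1 /= -6  ⇒  (0, 1, -1/2)
     R0 -= 1/2·R1  ⇒  (1, 0, 1/4)
     R2 -= 1·R1  ⇒  (0, 0, 9/2)
[3] R2 /= 9/2  ⇒  (0, 0, 1)
     R0 -= 1/4·R2  ⇒  (1, 0, 0)
     R1 -= -1/2·R2  ⇒  (0, 1, 0)

pivot columns: 0, 1, 2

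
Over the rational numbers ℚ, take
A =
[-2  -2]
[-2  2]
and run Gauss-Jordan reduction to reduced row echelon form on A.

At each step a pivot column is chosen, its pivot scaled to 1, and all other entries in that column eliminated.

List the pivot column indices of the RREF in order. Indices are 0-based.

[1] R0 /= -2  ⇒  (1, 1)
     R1 -= -2·R0  ⇒  (0, 4)
[2] R1 /= 4  ⇒  (0, 1)
     R0 -= 1·R1  ⇒  (1, 0)

pivot columns: 0, 1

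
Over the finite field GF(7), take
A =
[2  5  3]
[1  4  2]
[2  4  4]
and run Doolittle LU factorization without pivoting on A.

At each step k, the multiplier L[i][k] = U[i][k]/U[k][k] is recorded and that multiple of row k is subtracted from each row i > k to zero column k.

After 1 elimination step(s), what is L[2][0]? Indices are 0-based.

k=0: U[0][0]=2
  eliminate (1,0): mult=4, new row 1: (0, 5, 4); set L[1][0]=4
  eliminate (2,0): mult=1, new row 2: (0, 6, 1); set L[2][0]=1

L[2][0] = 1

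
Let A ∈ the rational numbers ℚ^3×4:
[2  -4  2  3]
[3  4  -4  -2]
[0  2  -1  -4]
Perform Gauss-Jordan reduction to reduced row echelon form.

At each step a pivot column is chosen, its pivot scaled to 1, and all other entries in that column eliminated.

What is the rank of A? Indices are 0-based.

[1] R0 /= 2  ⇒  (1, -2, 1, 3/2)
     R1 -= 3·R0  ⇒  (0, 10, -7, -13/2)
[2] R1 /= 10  ⇒  (0, 1, -7/10, -13/20)
     R0 -= -2·R1  ⇒  (1, 0, -2/5, 1/5)
     R2 -= 2·R1  ⇒  (0, 0, 2/5, -27/10)
[3] R2 /= 2/5  ⇒  (0, 0, 1, -27/4)
     R0 -= -2/5·R2  ⇒  (1, 0, 0, -5/2)
     R1 -= -7/10·R2  ⇒  (0, 1, 0, -43/8)

rank = 3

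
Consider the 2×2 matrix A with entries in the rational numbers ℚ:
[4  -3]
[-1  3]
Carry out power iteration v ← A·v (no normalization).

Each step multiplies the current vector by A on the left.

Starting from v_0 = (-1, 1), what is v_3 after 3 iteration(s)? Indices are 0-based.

v_3 = (-217, 97)

v_0 = (-1, 1).
v_1 = A·v_0 = (-7, 4).
v_2 = A·v_1 = (-40, 19).
v_3 = A·v_2 = (-217, 97).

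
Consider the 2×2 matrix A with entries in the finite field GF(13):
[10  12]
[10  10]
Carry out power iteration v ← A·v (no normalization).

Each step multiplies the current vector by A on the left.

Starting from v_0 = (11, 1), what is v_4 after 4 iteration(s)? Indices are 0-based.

v_4 = (4, 12)

v_0 = (11, 1).
v_1 = A·v_0 = (5, 3).
v_2 = A·v_1 = (8, 2).
v_3 = A·v_2 = (0, 9).
v_4 = A·v_3 = (4, 12).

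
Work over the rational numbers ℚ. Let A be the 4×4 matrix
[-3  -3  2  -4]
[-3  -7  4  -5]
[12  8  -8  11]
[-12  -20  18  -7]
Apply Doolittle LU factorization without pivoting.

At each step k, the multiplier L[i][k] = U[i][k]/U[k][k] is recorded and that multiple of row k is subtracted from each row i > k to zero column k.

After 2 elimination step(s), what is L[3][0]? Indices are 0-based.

[col 0] pivot -3
  R1 -= 1*R0 → (0, -4, 2, -1)  (L[1][0] := 1)
  R2 -= -4*R0 → (0, -4, 0, -5)  (L[2][0] := -4)
  R3 -= 4*R0 → (0, -8, 10, 9)  (L[3][0] := 4)
[col 1] pivot -4
  R2 -= 1*R1 → (0, 0, -2, -4)  (L[2][1] := 1)
  R3 -= 2*R1 → (0, 0, 6, 11)  (L[3][1] := 2)

L[3][0] = 4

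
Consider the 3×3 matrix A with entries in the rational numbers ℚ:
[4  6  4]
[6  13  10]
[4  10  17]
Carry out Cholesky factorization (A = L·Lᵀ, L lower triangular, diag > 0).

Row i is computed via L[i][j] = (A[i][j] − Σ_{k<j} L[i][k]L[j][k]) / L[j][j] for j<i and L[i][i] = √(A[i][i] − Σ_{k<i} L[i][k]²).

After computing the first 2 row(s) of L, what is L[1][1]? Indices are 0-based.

Step 1: L[0][0] = √(4) = 2.
  L[1][0] = (6) / L[0][0] = 3.
Step 2: L[1][1] = √(4) = 2.

L[1][1] = 2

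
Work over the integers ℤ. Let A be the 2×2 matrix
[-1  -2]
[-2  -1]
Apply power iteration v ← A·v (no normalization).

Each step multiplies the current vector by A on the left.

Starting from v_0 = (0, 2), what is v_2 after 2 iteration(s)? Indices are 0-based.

v_0 = (0, 2).
v_1 = A·v_0 = (-4, -2).
v_2 = A·v_1 = (8, 10).

v_2 = (8, 10)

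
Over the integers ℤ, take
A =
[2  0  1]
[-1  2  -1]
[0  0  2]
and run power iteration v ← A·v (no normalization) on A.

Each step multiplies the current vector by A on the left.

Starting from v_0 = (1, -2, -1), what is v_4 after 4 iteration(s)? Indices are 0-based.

v_0 = (1, -2, -1).
v_1 = A·v_0 = (1, -4, -2).
v_2 = A·v_1 = (0, -7, -4).
v_3 = A·v_2 = (-4, -10, -8).
v_4 = A·v_3 = (-16, -8, -16).

v_4 = (-16, -8, -16)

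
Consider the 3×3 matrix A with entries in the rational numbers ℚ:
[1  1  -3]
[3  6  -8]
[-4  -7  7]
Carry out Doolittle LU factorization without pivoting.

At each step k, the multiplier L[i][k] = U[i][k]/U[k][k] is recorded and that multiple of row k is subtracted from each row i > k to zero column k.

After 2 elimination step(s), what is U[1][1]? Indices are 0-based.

U[1][1] = 3

k=0: U[0][0]=1
  eliminate (1,0): mult=3, new row 1: (0, 3, 1); set L[1][0]=3
  eliminate (2,0): mult=-4, new row 2: (0, -3, -5); set L[2][0]=-4
k=1: U[1][1]=3
  eliminate (2,1): mult=-1, new row 2: (0, 0, -4); set L[2][1]=-1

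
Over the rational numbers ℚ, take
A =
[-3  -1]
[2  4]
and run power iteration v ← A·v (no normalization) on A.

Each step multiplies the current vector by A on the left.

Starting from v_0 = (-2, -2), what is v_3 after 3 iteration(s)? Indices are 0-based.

v_0 = (-2, -2).
v_1 = A·v_0 = (8, -12).
v_2 = A·v_1 = (-12, -32).
v_3 = A·v_2 = (68, -152).

v_3 = (68, -152)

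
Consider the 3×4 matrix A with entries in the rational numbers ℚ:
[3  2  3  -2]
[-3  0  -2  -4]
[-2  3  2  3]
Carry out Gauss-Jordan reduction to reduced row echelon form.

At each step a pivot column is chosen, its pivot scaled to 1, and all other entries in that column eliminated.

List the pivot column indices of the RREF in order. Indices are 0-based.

pivot columns: 0, 1, 2

[1] R0 /= 3  ⇒  (1, 2/3, 1, -2/3)
     R1 -= -3·R0  ⇒  (0, 2, 1, -6)
     R2 -= -2·R0  ⇒  (0, 13/3, 4, 5/3)
[2] R1 /= 2  ⇒  (0, 1, 1/2, -3)
     R0 -= 2/3·R1  ⇒  (1, 0, 2/3, 4/3)
     R2 -= 13/3·R1  ⇒  (0, 0, 11/6, 44/3)
[3] R2 /= 11/6  ⇒  (0, 0, 1, 8)
     R0 -= 2/3·R2  ⇒  (1, 0, 0, -4)
     R1 -= 1/2·R2  ⇒  (0, 1, 0, -7)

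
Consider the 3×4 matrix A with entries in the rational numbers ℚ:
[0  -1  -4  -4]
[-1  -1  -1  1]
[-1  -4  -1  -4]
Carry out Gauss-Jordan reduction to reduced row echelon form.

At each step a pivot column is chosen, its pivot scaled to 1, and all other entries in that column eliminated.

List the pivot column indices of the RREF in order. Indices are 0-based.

[1] R0 <-> R1
[1] R0 /= -1  ⇒  (1, 1, 1, -1)
     R2 -= -1·R0  ⇒  (0, -3, 0, -5)
[2] R1 /= -1  ⇒  (0, 1, 4, 4)
     R0 -= 1·R1  ⇒  (1, 0, -3, -5)
     R2 -= -3·R1  ⇒  (0, 0, 12, 7)
[3] R2 /= 12  ⇒  (0, 0, 1, 7/12)
     R0 -= -3·R2  ⇒  (1, 0, 0, -13/4)
     R1 -= 4·R2  ⇒  (0, 1, 0, 5/3)

pivot columns: 0, 1, 2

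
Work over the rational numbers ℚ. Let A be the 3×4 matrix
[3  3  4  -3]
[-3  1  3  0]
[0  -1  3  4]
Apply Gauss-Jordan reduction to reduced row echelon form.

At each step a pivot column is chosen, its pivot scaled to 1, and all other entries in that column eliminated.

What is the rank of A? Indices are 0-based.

[1] R0 /= 3  ⇒  (1, 1, 4/3, -1)
     R1 -= -3·R0  ⇒  (0, 4, 7, -3)
[2] R1 /= 4  ⇒  (0, 1, 7/4, -3/4)
     R0 -= 1·R1  ⇒  (1, 0, -5/12, -1/4)
     R2 -= -1·R1  ⇒  (0, 0, 19/4, 13/4)
[3] R2 /= 19/4  ⇒  (0, 0, 1, 13/19)
     R0 -= -5/12·R2  ⇒  (1, 0, 0, 2/57)
     R1 -= 7/4·R2  ⇒  (0, 1, 0, -37/19)

rank = 3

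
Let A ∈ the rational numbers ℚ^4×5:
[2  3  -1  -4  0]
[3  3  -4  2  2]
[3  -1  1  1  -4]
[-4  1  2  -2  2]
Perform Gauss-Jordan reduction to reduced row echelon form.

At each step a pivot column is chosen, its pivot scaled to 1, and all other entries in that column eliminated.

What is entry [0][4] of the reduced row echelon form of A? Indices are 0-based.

M[0][4] = -32/35

pivot(0,0)=2: scale R0 → (1, 3/2, -1/2, -2, 0)
  clear (1,0): R1 −= (3)R0 → (0, -3/2, -5/2, 8, 2)
  clear (2,0): R2 −= (3)R0 → (0, -11/2, 5/2, 7, -4)
  clear (3,0): R3 −= (-4)R0 → (0, 7, 0, -10, 2)
pivot(1,1)=-3/2: scale R1 → (0, 1, 5/3, -16/3, -4/3)
  clear (0,1): R0 −= (3/2)R1 → (1, 0, -3, 6, 2)
  clear (2,1): R2 −= (-11/2)R1 → (0, 0, 35/3, -67/3, -34/3)
  clear (3,1): R3 −= (7)R1 → (0, 0, -35/3, 82/3, 34/3)
pivot(2,2)=35/3: scale R2 → (0, 0, 1, -67/35, -34/35)
  clear (0,2): R0 −= (-3)R2 → (1, 0, 0, 9/35, -32/35)
  clear (1,2): R1 −= (5/3)R2 → (0, 1, 0, -15/7, 2/7)
  clear (3,2): R3 −= (-35/3)R2 → (0, 0, 0, 5, 0)
pivot(3,3)=5: scale R3 → (0, 0, 0, 1, 0)
  clear (0,3): R0 −= (9/35)R3 → (1, 0, 0, 0, -32/35)
  clear (1,3): R1 −= (-15/7)R3 → (0, 1, 0, 0, 2/7)
  clear (2,3): R2 −= (-67/35)R3 → (0, 0, 1, 0, -34/35)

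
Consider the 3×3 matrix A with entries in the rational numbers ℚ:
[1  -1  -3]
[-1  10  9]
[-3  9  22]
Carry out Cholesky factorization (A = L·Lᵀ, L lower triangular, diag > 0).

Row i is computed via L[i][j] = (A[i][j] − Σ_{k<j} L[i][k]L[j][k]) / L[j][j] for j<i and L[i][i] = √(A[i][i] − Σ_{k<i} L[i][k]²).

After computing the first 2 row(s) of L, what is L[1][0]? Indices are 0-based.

L[1][0] = -1

Step 1: L[0][0] = √(1) = 1.
  L[1][0] = (-1) / L[0][0] = -1.
Step 2: L[1][1] = √(9) = 3.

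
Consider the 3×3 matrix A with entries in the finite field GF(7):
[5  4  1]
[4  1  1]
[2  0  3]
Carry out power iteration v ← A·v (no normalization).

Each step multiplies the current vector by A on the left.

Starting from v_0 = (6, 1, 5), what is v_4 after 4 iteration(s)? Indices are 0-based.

v_4 = (5, 2, 0)

v_0 = (6, 1, 5).
v_1 = A·v_0 = (4, 2, 6).
v_2 = A·v_1 = (6, 3, 5).
v_3 = A·v_2 = (5, 4, 6).
v_4 = A·v_3 = (5, 2, 0).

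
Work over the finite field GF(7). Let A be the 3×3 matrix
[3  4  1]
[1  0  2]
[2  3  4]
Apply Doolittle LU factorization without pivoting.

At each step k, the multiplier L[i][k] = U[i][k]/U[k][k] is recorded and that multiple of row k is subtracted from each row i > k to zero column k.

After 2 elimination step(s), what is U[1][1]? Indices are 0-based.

[col 0] pivot 3
  R1 -= 5*R0 → (0, 1, 4)  (L[1][0] := 5)
  R2 -= 3*R0 → (0, 5, 1)  (L[2][0] := 3)
[col 1] pivot 1
  R2 -= 5*R1 → (0, 0, 2)  (L[2][1] := 5)

U[1][1] = 1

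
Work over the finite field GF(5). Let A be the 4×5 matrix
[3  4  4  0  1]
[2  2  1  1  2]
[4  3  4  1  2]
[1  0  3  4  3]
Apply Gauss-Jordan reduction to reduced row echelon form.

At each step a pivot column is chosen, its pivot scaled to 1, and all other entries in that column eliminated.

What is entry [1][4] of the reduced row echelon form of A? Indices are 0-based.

M[1][4] = 3

[1] R0 /= 3  ⇒  (1, 3, 3, 0, 2)
     R1 -= 2·R0  ⇒  (0, 1, 0, 1, 3)
     R2 -= 4·R0  ⇒  (0, 1, 2, 1, 4)
     R3 -= 1·R0  ⇒  (0, 2, 0, 4, 1)
[2] R1 /= 1  ⇒  (0, 1, 0, 1, 3)
     R0 -= 3·R1  ⇒  (1, 0, 3, 2, 3)
     R2 -= 1·R1  ⇒  (0, 0, 2, 0, 1)
     R3 -= 2·R1  ⇒  (0, 0, 0, 2, 0)
[3] R2 /= 2  ⇒  (0, 0, 1, 0, 3)
     R0 -= 3·R2  ⇒  (1, 0, 0, 2, 4)
[4] R3 /= 2  ⇒  (0, 0, 0, 1, 0)
     R0 -= 2·R3  ⇒  (1, 0, 0, 0, 4)
     R1 -= 1·R3  ⇒  (0, 1, 0, 0, 3)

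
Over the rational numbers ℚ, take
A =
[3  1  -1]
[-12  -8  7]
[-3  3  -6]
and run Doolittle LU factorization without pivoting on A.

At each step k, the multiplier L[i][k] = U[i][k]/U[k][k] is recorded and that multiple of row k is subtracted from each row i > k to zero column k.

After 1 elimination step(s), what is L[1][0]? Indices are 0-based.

L[1][0] = -4

k=0: U[0][0]=3
  eliminate (1,0): mult=-4, new row 1: (0, -4, 3); set L[1][0]=-4
  eliminate (2,0): mult=-1, new row 2: (0, 4, -7); set L[2][0]=-1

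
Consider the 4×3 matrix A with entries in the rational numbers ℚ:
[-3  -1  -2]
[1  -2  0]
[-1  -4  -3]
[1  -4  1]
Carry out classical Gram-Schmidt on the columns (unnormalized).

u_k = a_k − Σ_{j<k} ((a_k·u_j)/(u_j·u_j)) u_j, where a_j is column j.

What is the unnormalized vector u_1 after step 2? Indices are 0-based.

Step 1: u_0 = a_0 = (-3, 1, -1, 1).
Step 2: u_1 = a_1 − (1/12)·u_0 = (-3/4, -25/12, -47/12, -49/12).

u_1 = (-3/4, -25/12, -47/12, -49/12)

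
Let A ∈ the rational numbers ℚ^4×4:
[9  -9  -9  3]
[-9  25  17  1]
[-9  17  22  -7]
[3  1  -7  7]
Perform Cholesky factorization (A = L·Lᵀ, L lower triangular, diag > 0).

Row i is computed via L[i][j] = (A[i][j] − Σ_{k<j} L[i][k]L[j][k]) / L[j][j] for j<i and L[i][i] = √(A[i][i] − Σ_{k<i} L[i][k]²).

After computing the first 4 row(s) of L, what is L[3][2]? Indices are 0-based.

L[3][2] = -2

Step 1: L[0][0] = √(9) = 3.
  L[1][0] = (-9) / L[0][0] = -3.
Step 2: L[1][1] = √(16) = 4.
  L[2][0] = (-9) / L[0][0] = -3.
  L[2][1] = (8) / L[1][1] = 2.
Step 3: L[2][2] = √(9) = 3.
  L[3][0] = (3) / L[0][0] = 1.
  L[3][1] = (4) / L[1][1] = 1.
  L[3][2] = (-6) / L[2][2] = -2.
Step 4: L[3][3] = √(1) = 1.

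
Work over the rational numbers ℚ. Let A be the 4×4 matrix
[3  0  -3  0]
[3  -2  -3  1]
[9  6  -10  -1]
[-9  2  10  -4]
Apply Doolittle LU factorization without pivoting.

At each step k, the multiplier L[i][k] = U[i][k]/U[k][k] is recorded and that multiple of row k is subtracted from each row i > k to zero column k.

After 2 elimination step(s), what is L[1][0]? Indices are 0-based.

k=0: U[0][0]=3
  eliminate (1,0): mult=1, new row 1: (0, -2, 0, 1); set L[1][0]=1
  eliminate (2,0): mult=3, new row 2: (0, 6, -1, -1); set L[2][0]=3
  eliminate (3,0): mult=-3, new row 3: (0, 2, 1, -4); set L[3][0]=-3
k=1: U[1][1]=-2
  eliminate (2,1): mult=-3, new row 2: (0, 0, -1, 2); set L[2][1]=-3
  eliminate (3,1): mult=-1, new row 3: (0, 0, 1, -3); set L[3][1]=-1

L[1][0] = 1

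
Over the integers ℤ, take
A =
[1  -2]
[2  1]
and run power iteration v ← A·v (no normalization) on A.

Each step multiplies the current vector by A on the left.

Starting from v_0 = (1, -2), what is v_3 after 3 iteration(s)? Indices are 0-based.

v_3 = (-15, 20)

v_0 = (1, -2).
v_1 = A·v_0 = (5, 0).
v_2 = A·v_1 = (5, 10).
v_3 = A·v_2 = (-15, 20).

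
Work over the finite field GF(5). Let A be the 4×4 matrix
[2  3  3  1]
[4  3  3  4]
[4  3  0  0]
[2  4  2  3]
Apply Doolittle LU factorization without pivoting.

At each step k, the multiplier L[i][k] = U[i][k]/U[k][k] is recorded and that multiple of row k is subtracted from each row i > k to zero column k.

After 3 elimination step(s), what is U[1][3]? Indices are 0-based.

U[1][3] = 2

[col 0] pivot 2
  R1 -= 2*R0 → (0, 2, 2, 2)  (L[1][0] := 2)
  R2 -= 2*R0 → (0, 2, 4, 3)  (L[2][0] := 2)
  R3 -= 1*R0 → (0, 1, 4, 2)  (L[3][0] := 1)
[col 1] pivot 2
  R2 -= 1*R1 → (0, 0, 2, 1)  (L[2][1] := 1)
  R3 -= 3*R1 → (0, 0, 3, 1)  (L[3][1] := 3)
[col 2] pivot 2
  R3 -= 4*R2 → (0, 0, 0, 2)  (L[3][2] := 4)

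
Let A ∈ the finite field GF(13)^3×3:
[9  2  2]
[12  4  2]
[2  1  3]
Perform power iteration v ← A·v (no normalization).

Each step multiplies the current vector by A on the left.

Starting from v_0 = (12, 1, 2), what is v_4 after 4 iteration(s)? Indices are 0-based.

v_0 = (12, 1, 2).
v_1 = A·v_0 = (10, 9, 5).
v_2 = A·v_1 = (1, 10, 5).
v_3 = A·v_2 = (0, 10, 1).
v_4 = A·v_3 = (9, 3, 0).

v_4 = (9, 3, 0)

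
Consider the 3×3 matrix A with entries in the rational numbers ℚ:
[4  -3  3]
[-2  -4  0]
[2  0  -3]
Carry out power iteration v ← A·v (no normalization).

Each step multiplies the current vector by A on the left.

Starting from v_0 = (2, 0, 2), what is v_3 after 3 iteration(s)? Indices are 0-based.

v_3 = (386, -76, 22)

v_0 = (2, 0, 2).
v_1 = A·v_0 = (14, -4, -2).
v_2 = A·v_1 = (62, -12, 34).
v_3 = A·v_2 = (386, -76, 22).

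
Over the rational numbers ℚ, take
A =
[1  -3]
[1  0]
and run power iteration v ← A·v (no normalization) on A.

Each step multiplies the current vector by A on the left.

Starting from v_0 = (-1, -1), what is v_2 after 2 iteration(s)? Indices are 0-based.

v_0 = (-1, -1).
v_1 = A·v_0 = (2, -1).
v_2 = A·v_1 = (5, 2).

v_2 = (5, 2)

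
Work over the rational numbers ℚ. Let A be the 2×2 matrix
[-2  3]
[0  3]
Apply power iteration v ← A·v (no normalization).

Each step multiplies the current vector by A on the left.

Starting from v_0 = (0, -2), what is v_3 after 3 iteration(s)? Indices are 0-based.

v_3 = (-42, -54)

v_0 = (0, -2).
v_1 = A·v_0 = (-6, -6).
v_2 = A·v_1 = (-6, -18).
v_3 = A·v_2 = (-42, -54).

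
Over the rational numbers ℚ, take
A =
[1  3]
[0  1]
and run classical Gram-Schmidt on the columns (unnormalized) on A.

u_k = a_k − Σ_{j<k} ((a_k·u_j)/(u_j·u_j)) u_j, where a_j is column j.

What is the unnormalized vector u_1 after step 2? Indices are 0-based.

u_1 = (0, 1)

Step 1: u_0 = a_0 = (1, 0).
Step 2: u_1 = a_1 − (3)·u_0 = (0, 1).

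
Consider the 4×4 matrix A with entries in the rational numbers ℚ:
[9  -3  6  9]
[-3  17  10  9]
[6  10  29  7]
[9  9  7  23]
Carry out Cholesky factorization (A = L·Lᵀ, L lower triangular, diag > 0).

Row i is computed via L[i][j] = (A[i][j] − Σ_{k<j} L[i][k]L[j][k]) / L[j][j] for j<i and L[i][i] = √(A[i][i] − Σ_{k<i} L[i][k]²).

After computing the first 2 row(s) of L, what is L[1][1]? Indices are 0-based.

Step 1: L[0][0] = √(9) = 3.
  L[1][0] = (-3) / L[0][0] = -1.
Step 2: L[1][1] = √(16) = 4.

L[1][1] = 4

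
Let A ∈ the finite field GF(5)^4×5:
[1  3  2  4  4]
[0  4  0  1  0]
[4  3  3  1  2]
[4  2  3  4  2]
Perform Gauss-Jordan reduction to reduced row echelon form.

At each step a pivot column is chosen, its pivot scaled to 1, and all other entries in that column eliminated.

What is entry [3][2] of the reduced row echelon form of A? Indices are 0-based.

M[3][2] = 0

pivot(0,0)=1: scale R0 → (1, 3, 2, 4, 4)
  clear (2,0): R2 −= (4)R0 → (0, 1, 0, 0, 1)
  clear (3,0): R3 −= (4)R0 → (0, 0, 0, 3, 1)
pivot(1,1)=4: scale R1 → (0, 1, 0, 4, 0)
  clear (0,1): R0 −= (3)R1 → (1, 0, 2, 2, 4)
  clear (2,1): R2 −= (1)R1 → (0, 0, 0, 1, 1)
col 2: no nonzero at/below row 2; advance.
pivot(2,3)=1: scale R2 → (0, 0, 0, 1, 1)
  clear (0,3): R0 −= (2)R2 → (1, 0, 2, 0, 2)
  clear (1,3): R1 −= (4)R2 → (0, 1, 0, 0, 1)
  clear (3,3): R3 −= (3)R2 → (0, 0, 0, 0, 3)
pivot(3,4)=3: scale R3 → (0, 0, 0, 0, 1)
  clear (0,4): R0 −= (2)R3 → (1, 0, 2, 0, 0)
  clear (1,4): R1 −= (1)R3 → (0, 1, 0, 0, 0)
  clear (2,4): R2 −= (1)R3 → (0, 0, 0, 1, 0)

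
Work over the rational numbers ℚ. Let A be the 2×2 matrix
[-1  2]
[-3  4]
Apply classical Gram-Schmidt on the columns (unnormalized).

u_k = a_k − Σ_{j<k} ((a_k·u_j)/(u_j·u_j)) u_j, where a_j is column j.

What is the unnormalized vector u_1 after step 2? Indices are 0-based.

u_1 = (3/5, -1/5)

Step 1: u_0 = a_0 = (-1, -3).
Step 2: u_1 = a_1 − (-7/5)·u_0 = (3/5, -1/5).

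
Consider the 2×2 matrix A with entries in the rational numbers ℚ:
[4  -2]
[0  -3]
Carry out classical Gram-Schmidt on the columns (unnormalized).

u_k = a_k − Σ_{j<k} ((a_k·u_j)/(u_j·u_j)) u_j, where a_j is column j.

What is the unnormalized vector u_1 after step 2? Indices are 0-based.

Step 1: u_0 = a_0 = (4, 0).
Step 2: u_1 = a_1 − (-1/2)·u_0 = (0, -3).

u_1 = (0, -3)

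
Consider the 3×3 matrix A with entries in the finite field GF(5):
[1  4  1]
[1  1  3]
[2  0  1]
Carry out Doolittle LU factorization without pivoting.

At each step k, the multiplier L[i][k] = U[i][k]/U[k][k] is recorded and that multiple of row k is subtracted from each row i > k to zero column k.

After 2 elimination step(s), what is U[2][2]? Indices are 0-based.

k=0: U[0][0]=1
  eliminate (1,0): mult=1, new row 1: (0, 2, 2); set L[1][0]=1
  eliminate (2,0): mult=2, new row 2: (0, 2, 4); set L[2][0]=2
k=1: U[1][1]=2
  eliminate (2,1): mult=1, new row 2: (0, 0, 2); set L[2][1]=1

U[2][2] = 2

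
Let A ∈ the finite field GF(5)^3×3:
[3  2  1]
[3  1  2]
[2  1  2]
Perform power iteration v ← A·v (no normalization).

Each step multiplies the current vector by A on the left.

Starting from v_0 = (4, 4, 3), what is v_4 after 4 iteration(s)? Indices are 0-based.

v_4 = (1, 0, 4)

v_0 = (4, 4, 3).
v_1 = A·v_0 = (3, 2, 3).
v_2 = A·v_1 = (1, 2, 4).
v_3 = A·v_2 = (1, 3, 2).
v_4 = A·v_3 = (1, 0, 4).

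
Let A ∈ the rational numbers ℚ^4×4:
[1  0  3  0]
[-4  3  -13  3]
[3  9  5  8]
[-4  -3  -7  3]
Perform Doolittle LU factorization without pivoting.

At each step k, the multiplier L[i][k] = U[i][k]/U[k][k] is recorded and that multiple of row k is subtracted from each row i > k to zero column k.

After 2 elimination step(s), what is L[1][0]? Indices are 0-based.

k=0: U[0][0]=1
  eliminate (1,0): mult=-4, new row 1: (0, 3, -1, 3); set L[1][0]=-4
  eliminate (2,0): mult=3, new row 2: (0, 9, -4, 8); set L[2][0]=3
  eliminate (3,0): mult=-4, new row 3: (0, -3, 5, 3); set L[3][0]=-4
k=1: U[1][1]=3
  eliminate (2,1): mult=3, new row 2: (0, 0, -1, -1); set L[2][1]=3
  eliminate (3,1): mult=-1, new row 3: (0, 0, 4, 6); set L[3][1]=-1

L[1][0] = -4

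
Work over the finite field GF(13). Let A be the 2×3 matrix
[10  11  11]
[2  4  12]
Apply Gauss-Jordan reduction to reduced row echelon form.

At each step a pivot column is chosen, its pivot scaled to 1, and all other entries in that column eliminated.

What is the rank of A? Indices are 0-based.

pivot(0,0)=10: scale R0 → (1, 5, 5)
  clear (1,0): R1 −= (2)R0 → (0, 7, 2)
pivot(1,1)=7: scale R1 → (0, 1, 4)
  clear (0,1): R0 −= (5)R1 → (1, 0, 11)

rank = 2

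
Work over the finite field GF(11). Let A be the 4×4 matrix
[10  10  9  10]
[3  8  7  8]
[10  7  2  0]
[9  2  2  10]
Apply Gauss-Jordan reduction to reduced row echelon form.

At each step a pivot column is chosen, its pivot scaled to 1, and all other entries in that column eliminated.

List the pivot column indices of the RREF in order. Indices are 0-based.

pivot columns: 0, 1, 2, 3

pivot(0,0)=10: scale R0 → (1, 1, 2, 1)
  clear (1,0): R1 −= (3)R0 → (0, 5, 1, 5)
  clear (2,0): R2 −= (10)R0 → (0, 8, 4, 1)
  clear (3,0): R3 −= (9)R0 → (0, 4, 6, 1)
pivot(1,1)=5: scale R1 → (0, 1, 9, 1)
  clear (0,1): R0 −= (1)R1 → (1, 0, 4, 0)
  clear (2,1): R2 −= (8)R1 → (0, 0, 9, 4)
  clear (3,1): R3 −= (4)R1 → (0, 0, 3, 8)
pivot(2,2)=9: scale R2 → (0, 0, 1, 9)
  clear (0,2): R0 −= (4)R2 → (1, 0, 0, 8)
  clear (1,2): R1 −= (9)R2 → (0, 1, 0, 8)
  clear (3,2): R3 −= (3)R2 → (0, 0, 0, 3)
pivot(3,3)=3: scale R3 → (0, 0, 0, 1)
  clear (0,3): R0 −= (8)R3 → (1, 0, 0, 0)
  clear (1,3): R1 −= (8)R3 → (0, 1, 0, 0)
  clear (2,3): R2 −= (9)R3 → (0, 0, 1, 0)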